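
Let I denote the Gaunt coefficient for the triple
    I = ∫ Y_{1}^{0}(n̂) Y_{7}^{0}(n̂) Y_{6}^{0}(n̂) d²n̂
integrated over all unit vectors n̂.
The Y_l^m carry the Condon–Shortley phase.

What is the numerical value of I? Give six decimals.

0.244927

Rules hold: Σm=0, L=14 even, 6≤6≤8.
N = 3·15·13 = 585
Δ = 2!·0!·12!/15! = 1/1365
Racah Σ t=1..1: t=1:−1/518400 = -1/518400
⇒ 3j(1 7 6; 0 0 0)² = 7/195, sgn -1
(m-triple is (0,0,0) — same symbol as above.)
4πI² = N·(3j₀)²·(3jₘ)² = 49/65
I = +1·√(0.753846/4π) = 0.24492687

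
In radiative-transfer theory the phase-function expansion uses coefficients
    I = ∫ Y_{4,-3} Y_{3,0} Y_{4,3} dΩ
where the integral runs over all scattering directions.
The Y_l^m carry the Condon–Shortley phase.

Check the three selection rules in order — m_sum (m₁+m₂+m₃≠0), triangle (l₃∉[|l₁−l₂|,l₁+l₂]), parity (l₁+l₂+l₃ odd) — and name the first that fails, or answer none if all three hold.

Σmᵢ = 0  ✓
l₃∈[|l₁−l₂|,l₁+l₂]=[1,7], have l₃=4  ✓
Σlᵢ = 11 ⇒ odd  ✗

parity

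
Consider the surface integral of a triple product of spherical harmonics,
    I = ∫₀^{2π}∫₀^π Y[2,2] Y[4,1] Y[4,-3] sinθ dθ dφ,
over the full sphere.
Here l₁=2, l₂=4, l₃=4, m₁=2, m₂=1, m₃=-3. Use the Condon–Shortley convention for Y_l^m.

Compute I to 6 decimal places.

Rules hold: Σm=0, L=10 even, 2≤4≤6.
N = 5·9·9 = 405
Δ = 2!·2!·6!/11! = 1/13860
Racah Σ t=0..2: t=0:+1/192 t=1:−1/36 t=2:+1/192 = -5/288
⇒ 3j(2 4 4; 0 0 0)² = 20/693, sgn -1
Racah Σ t=0..0: t=0:+1/480 = 1/480
⇒ 3j(2 4 4; 2 1 -3)² = 3/110, sgn -1
4πI² = N·(3j₀)²·(3jₘ)² = 270/847
I = +1·√(0.318772/4π) = 0.15927046

0.159270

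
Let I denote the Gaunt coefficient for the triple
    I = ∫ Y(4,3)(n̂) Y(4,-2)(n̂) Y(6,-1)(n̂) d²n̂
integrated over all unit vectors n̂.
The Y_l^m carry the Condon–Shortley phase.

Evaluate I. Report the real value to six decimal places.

Rules hold: Σm=0, L=14 even, 0≤6≤8.
N = 9·9·13 = 1053
Δ = 2!·6!·6!/15! = 1/1261260
Racah Σ t=0..2: t=0:+1/4608 t=1:−1/1296 t=2:+1/4608 = -7/20736
⇒ 3j(4 4 6; 0 0 0)² = 20/1287, sgn -1
Racah Σ t=0..1: t=0:+1/11520 t=1:−1/86400 = 13/172800
⇒ 3j(4 4 6; 3 -2 -1)² = 13/660, sgn -1
4πI² = N·(3j₀)²·(3jₘ)² = 39/121
I = +1·√(0.322314/4π) = 0.16015286

0.160153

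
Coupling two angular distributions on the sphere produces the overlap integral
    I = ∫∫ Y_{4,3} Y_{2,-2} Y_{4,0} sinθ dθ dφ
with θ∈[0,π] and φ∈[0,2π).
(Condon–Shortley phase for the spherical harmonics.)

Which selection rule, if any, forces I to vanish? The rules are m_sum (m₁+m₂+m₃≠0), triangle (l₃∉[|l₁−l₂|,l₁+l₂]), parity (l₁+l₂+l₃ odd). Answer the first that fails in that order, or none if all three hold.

Σmᵢ = 1  ✗
l₃∈[|l₁−l₂|,l₁+l₂]=[2,6], have l₃=4
Σlᵢ = 10 ⇒ even

m_sum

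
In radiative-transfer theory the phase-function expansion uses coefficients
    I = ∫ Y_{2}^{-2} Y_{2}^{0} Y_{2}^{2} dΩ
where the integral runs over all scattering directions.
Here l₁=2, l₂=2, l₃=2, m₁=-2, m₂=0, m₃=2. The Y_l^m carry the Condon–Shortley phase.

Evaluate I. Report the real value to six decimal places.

m-sum 0 ✓  L=6 even ✓  0≤2≤4 ✓
Π(2lᵢ+1) = 5×5×5 = 125
triangle coeff Δ(2,2,2) = 1/630
Σ_t [0,2]: t=0:+1/8 t=1:−1/1 t=2:+1/8 = -3/4
(3j)²=2/35 [(2 2 2; 0 0 0)], sign=-1
Σ_t [2,2]: t=2:+1/8 = 1/8
(3j)²=2/35 [(2 2 2; -2 0 2)], sign=+1
⇒ 4πI² = 20/49
I = (-1)√(20/49/(4π)) = -0.18022375

-0.180224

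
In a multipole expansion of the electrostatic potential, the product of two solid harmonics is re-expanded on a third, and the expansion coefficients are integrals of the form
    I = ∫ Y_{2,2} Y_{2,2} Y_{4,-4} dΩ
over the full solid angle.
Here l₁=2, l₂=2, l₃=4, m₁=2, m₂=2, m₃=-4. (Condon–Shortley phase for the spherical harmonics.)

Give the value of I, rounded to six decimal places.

Checks pass: Σm=0; 8 even; l₃=4∈[0,4].
(2·2+1)(2·2+1)(2·4+1) = 225
Δ: 0! 4! 4! / 9! → 1/630
sum: t=0:+1/16 = 1/16
3j²(2 2 4; 0 0 0) = Δ·Π!·Σ² = 2/35  (sign +1)
sum: t=0:+1/576 = 1/576
3j²(2 2 4; 2 2 -4) = Δ·Π!·Σ² = 1/9  (sign +1)
combine: 4πI² = 225·2/35·1/9 = 10/7
take √, sign +1: I = 0.33716777

0.337168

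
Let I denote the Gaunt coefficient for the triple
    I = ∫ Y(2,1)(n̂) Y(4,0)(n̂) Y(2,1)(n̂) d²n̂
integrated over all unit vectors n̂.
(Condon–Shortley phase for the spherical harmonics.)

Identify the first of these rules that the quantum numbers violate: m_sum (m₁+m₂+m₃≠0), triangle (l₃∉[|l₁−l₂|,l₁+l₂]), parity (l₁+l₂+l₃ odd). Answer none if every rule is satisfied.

azimuthal sum: 1 + 0 + 1 = 2  ✗
2 ≤ 2 ≤ 6 (triangle on l)
L = 2 + 4 + 2 = 8 (even)

m_sum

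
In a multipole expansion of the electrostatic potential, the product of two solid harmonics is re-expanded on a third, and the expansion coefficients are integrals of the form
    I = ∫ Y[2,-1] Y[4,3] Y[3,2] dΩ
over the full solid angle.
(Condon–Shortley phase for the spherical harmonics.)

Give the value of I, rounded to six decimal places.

-1 + 3 + 2 = 4 ≠ 0: azimuthal integral kills it; I = 0

0.000000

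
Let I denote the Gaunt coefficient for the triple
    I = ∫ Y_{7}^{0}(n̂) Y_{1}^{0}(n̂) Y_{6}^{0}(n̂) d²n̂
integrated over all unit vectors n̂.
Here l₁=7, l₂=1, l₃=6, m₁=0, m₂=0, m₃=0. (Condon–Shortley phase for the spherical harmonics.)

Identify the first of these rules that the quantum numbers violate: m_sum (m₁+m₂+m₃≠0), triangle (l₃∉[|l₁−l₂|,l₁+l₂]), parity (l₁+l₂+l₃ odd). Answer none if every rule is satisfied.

m₁+m₂+m₃ = 0 + 0 + 0 = 0  ✓
triangle: |7−1|=6 ≤ l₃=6 ≤ 7+1=8  ✓
parity: l₁+l₂+l₃ = 14 is even  ✓

none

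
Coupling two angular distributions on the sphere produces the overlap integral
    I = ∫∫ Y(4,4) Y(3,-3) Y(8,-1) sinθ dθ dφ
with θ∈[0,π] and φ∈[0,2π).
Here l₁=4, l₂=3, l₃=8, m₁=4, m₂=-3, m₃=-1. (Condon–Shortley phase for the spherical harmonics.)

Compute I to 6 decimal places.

0.000000

l₃=8 ∉ [1,7] — triangle fails ⇒ I = 0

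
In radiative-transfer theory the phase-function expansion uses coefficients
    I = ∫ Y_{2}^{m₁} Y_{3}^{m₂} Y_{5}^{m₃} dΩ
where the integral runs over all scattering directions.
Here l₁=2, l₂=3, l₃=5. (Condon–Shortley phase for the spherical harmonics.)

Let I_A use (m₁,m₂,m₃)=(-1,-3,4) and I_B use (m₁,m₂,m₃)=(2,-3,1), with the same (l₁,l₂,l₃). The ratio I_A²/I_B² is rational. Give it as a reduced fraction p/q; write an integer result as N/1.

Shared (l₁,l₂,l₃)=(2,3,5): N and (l;000)² cancel in I_A²/I_B².
A: Δ = 0!·4!·6!/11! = 1/2310; Racah Σ t=0..0: t=0:+1/4320 = 1/4320; ⇒ 3j(2 3 5; -1 -3 4)² = 2/55, sgn -1
B: Δ = 0!·4!·6!/11! = 1/2310; Racah Σ t=0..0: t=0:+1/17280 = 1/17280; ⇒ 3j(2 3 5; 2 -3 1)² = 1/2310, sgn +1
I_A²/I_B² = (2/55)/(1/2310) = 84/1

84/1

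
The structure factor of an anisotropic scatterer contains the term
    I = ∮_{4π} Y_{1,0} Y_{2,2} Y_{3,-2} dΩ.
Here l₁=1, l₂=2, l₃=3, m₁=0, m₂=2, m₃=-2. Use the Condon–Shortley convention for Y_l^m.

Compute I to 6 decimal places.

Checks pass: Σm=0; 6 even; l₃=3∈[1,3].
(2·1+1)(2·2+1)(2·3+1) = 105
Δ: 0! 2! 4! / 7! → 1/105
sum: t=0:+1/4 = 1/4
3j²(1 2 3; 0 0 0) = Δ·Π!·Σ² = 3/35  (sign -1)
sum: t=0:+1/24 = 1/24
3j²(1 2 3; 0 2 -2) = Δ·Π!·Σ² = 1/21  (sign -1)
combine: 4πI² = 105·3/35·1/21 = 3/7
take √, sign +1: I = 0.18467439

0.184674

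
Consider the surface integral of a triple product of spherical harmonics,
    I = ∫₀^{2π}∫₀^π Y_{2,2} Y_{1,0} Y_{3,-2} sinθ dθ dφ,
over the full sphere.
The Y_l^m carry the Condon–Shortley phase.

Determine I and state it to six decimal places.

0.184674

m-sum 0 ✓  L=6 even ✓  1≤3≤3 ✓
Π(2lᵢ+1) = 5×3×7 = 105
triangle coeff Δ(2,1,3) = 1/105
Σ_t [0,0]: t=0:+1/4 = 1/4
(3j)²=3/35 [(2 1 3; 0 0 0)], sign=-1
Σ_t [0,0]: t=0:+1/24 = 1/24
(3j)²=1/21 [(2 1 3; 2 0 -2)], sign=-1
⇒ 4πI² = 3/7
I = (+1)√(3/7/(4π)) = 0.18467439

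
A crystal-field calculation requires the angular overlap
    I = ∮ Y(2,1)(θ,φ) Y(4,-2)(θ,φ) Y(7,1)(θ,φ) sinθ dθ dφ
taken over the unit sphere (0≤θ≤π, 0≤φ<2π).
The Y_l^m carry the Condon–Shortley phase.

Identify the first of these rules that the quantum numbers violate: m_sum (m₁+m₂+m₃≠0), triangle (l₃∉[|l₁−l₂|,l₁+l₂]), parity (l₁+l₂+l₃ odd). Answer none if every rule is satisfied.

azimuthal sum: 1 − 2 + 1 = 0  ✓
2 ≤ 7 ≤ 6 (triangle on l)  ✗
L = 2 + 4 + 7 = 13 (odd)

triangle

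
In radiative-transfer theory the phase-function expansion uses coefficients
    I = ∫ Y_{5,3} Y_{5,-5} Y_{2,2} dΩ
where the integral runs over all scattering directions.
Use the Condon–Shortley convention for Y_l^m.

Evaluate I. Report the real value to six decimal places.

0.088588

Rules hold: Σm=0, L=12 even, 0≤2≤10.
N = 11·11·5 = 605
Δ = 8!·2!·2!/13! = 1/38610
Racah Σ t=3..5: t=3:−1/2880 t=4:+1/576 t=5:−1/2880 = 1/960
⇒ 3j(5 5 2; 0 0 0)² = 10/429, sgn +1
Racah Σ t=0..0: t=0:+1/161280 = 1/161280
⇒ 3j(5 5 2; 3 -5 2)² = 1/143, sgn +1
4πI² = N·(3j₀)²·(3jₘ)² = 50/507
I = +1·√(0.0986193/4π) = 0.08858824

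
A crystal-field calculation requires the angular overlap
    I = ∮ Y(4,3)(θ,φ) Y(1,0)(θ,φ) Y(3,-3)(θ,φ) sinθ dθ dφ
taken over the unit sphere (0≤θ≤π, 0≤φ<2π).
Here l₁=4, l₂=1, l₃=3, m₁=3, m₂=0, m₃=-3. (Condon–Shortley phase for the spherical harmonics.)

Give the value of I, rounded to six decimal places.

-0.162868

Rules hold: Σm=0, L=8 even, 3≤3≤5.
N = 9·3·7 = 189
Δ = 2!·6!·0!/9! = 1/252
Racah Σ t=1..1: t=1:−1/36 = -1/36
⇒ 3j(4 1 3; 0 0 0)² = 4/63, sgn +1
Racah Σ t=1..1: t=1:−1/720 = -1/720
⇒ 3j(4 1 3; 3 0 -3)² = 1/36, sgn -1
4πI² = N·(3j₀)²·(3jₘ)² = 1/3
I = -1·√(0.333333/4π) = -0.16286750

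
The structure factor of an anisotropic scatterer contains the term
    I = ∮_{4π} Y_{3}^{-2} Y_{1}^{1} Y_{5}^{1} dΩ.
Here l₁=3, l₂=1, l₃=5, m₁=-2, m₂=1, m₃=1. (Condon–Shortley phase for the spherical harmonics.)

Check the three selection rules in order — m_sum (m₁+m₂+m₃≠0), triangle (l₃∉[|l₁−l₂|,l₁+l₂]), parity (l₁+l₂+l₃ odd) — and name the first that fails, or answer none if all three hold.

triangle

azimuthal sum: -2 + 1 + 1 = 0  ✓
2 ≤ 5 ≤ 4 (triangle on l)  ✗
L = 3 + 1 + 5 = 9 (odd)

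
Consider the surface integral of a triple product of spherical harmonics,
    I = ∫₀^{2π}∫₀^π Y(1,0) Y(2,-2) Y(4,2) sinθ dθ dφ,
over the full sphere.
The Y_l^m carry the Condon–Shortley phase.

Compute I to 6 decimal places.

l₃=4 ∉ [1,3] — triangle fails ⇒ I = 0

0.000000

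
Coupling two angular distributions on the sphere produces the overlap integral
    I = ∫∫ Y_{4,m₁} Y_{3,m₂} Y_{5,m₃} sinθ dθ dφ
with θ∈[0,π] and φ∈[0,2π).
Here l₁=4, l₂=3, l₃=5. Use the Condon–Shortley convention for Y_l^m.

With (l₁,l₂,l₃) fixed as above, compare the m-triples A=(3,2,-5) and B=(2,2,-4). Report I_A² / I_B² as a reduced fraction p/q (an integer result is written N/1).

35/16

l's match ⇒ only the (l;m) 3-j factors differ between A and B.
A: triangle coeff Δ(4,3,5) = 1/180180; Σ_t [1,1]: t=1:−1/17280 = -1/17280; (3j)²=35/858 [(4 3 5; 3 2 -5)], sign=-1
B: triangle coeff Δ(4,3,5) = 1/180180; Σ_t [1,2]: t=1:−1/2880 t=2:+1/8640 = -1/4320; (3j)²=8/429 [(4 3 5; 2 2 -4)], sign=+1
I_A²/I_B² = (35/858)/(8/429) = 35/16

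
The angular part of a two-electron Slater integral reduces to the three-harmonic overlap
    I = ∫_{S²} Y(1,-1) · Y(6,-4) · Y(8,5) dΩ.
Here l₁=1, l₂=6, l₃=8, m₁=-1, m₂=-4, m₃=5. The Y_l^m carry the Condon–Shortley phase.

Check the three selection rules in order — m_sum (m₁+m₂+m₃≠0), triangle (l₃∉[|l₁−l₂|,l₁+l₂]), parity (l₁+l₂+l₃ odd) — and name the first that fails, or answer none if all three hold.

Σmᵢ = 0  ✓
l₃∈[|l₁−l₂|,l₁+l₂]=[5,7], have l₃=8  ✗
Σlᵢ = 15 ⇒ odd

triangle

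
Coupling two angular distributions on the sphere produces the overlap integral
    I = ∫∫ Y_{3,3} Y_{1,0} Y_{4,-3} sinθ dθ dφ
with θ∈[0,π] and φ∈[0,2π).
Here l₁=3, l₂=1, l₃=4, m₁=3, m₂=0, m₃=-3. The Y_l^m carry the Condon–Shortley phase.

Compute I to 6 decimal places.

-0.162868

Checks pass: Σm=0; 8 even; l₃=4∈[2,4].
(2·3+1)(2·1+1)(2·4+1) = 189
Δ: 0! 6! 2! / 9! → 1/252
sum: t=0:+1/36 = 1/36
3j²(3 1 4; 0 0 0) = Δ·Π!·Σ² = 4/63  (sign +1)
sum: t=0:+1/720 = 1/720
3j²(3 1 4; 3 0 -3) = Δ·Π!·Σ² = 1/36  (sign -1)
combine: 4πI² = 189·4/63·1/36 = 1/3
take √, sign -1: I = -0.16286750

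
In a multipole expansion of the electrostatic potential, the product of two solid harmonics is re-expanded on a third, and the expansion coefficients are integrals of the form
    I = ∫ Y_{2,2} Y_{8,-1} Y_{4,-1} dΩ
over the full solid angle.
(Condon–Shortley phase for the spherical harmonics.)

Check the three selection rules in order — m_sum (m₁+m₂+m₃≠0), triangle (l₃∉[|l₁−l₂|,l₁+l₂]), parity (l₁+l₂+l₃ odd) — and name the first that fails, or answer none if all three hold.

azimuthal sum: 2 − 1 − 1 = 0  ✓
6 ≤ 4 ≤ 10 (triangle on l)  ✗
L = 2 + 8 + 4 = 14 (even)

triangle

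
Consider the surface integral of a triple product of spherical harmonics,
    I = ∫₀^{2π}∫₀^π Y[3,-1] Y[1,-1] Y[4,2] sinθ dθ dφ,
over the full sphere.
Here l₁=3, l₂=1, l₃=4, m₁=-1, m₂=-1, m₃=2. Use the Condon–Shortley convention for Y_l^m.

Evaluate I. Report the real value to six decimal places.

m-sum 0 ✓  L=8 even ✓  2≤4≤4 ✓
Π(2lᵢ+1) = 7×3×9 = 189
triangle coeff Δ(3,1,4) = 1/252
Σ_t [0,0]: t=0:+1/36 = 1/36
(3j)²=4/63 [(3 1 4; 0 0 0)], sign=+1
Σ_t [0,0]: t=0:+1/96 = 1/96
(3j)²=5/84 [(3 1 4; -1 -1 2)], sign=+1
⇒ 4πI² = 5/7
I = (+1)√(5/7/(4π)) = 0.23841361

0.238414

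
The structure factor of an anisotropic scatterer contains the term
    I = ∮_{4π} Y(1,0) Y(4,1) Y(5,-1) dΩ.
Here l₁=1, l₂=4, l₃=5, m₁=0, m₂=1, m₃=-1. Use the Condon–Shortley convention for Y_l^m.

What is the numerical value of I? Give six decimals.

Rules hold: Σm=0, L=10 even, 3≤5≤5.
N = 3·9·11 = 297
Δ = 0!·2!·8!/11! = 1/495
Racah Σ t=0..0: t=0:+1/576 = 1/576
⇒ 3j(1 4 5; 0 0 0)² = 5/99, sgn -1
Racah Σ t=0..0: t=0:+1/720 = 1/720
⇒ 3j(1 4 5; 0 1 -1)² = 8/165, sgn +1
4πI² = N·(3j₀)²·(3jₘ)² = 8/11
I = -1·√(0.727273/4π) = -0.24057125

-0.240571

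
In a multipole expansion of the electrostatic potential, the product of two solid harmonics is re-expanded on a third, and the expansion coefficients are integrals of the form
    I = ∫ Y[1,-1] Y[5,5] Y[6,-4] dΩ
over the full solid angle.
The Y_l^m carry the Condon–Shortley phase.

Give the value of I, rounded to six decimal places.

0.040859

Rules hold: Σm=0, L=12 even, 4≤6≤6.
N = 3·11·13 = 429
Δ = 0!·2!·10!/13! = 1/858
Racah Σ t=0..0: t=0:+1/14400 = 1/14400
⇒ 3j(1 5 6; 0 0 0)² = 6/143, sgn +1
Racah Σ t=0..0: t=0:+1/7257600 = 1/7257600
⇒ 3j(1 5 6; -1 5 -4)² = 1/858, sgn +1
4πI² = N·(3j₀)²·(3jₘ)² = 3/143
I = +1·√(0.020979/4π) = 0.04085899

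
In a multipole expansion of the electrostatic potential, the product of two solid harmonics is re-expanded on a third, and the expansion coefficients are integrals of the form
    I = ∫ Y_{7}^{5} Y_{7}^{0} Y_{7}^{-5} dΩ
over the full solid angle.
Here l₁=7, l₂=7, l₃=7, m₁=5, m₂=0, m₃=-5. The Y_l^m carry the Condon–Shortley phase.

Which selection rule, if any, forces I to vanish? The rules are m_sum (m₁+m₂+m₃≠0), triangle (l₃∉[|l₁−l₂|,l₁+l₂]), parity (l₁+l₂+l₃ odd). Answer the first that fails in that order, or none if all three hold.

parity

Σmᵢ = 0  ✓
l₃∈[|l₁−l₂|,l₁+l₂]=[0,14], have l₃=7  ✓
Σlᵢ = 21 ⇒ odd  ✗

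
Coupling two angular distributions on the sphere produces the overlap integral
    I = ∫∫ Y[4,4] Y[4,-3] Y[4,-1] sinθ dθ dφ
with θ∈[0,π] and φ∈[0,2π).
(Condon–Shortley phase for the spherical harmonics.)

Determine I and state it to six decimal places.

-0.168431

Checks pass: Σm=0; 12 even; l₃=4∈[0,8].
(2·4+1)(2·4+1)(2·4+1) = 729
Δ: 4! 4! 4! / 13! → 1/450450
sum: t=0:+1/13824 t=1:−1/216 t=2:+1/64 t=3:−1/216 t=4:+1/13824 = 5/768
3j²(4 4 4; 0 0 0) = Δ·Π!·Σ² = 18/1001  (sign +1)
sum: t=0:+1/3456 = 1/3456
3j²(4 4 4; 4 -3 -1) = Δ·Π!·Σ² = 35/1287  (sign -1)
combine: 4πI² = 729·18/1001·35/1287 = 7290/20449
take √, sign -1: I = -0.16843130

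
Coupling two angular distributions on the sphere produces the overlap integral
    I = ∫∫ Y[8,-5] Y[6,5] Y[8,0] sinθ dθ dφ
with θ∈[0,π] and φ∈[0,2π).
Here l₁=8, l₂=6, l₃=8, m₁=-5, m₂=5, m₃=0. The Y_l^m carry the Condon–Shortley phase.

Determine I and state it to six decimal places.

-0.136937

Checks pass: Σm=0; 22 even; l₃=8∈[2,14].
(2·8+1)(2·6+1)(2·8+1) = 3757
Δ: 6! 10! 6! / 23! → 1/13742520792
sum: t=0:+1/41803776000 t=1:−1/435456000 t=2:+1/39813120 t=3:−1/18662400 t=4:+1/39813120 t=5:−1/435456000 t=6:+1/41803776000 = -11/1393459200
3j²(8 6 8; 0 0 0) = Δ·Π!·Σ² = 600/96577  (sign -1)
sum: t=5:−1/6967296000 t=6:+1/2612736000 = 1/4180377600
3j²(8 6 8; -5 5 0) = Δ·Π!·Σ² = 75/7429  (sign +1)
combine: 4πI² = 3757·600/96577·75/7429 = 45000/190969
take √, sign -1: I = -0.13693671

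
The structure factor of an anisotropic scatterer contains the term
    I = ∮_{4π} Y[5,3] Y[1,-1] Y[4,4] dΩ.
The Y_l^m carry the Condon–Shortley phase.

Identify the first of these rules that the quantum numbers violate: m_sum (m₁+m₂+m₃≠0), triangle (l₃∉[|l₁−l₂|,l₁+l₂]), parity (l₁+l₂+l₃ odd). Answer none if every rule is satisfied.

azimuthal sum: 3 − 1 + 4 = 6  ✗
4 ≤ 4 ≤ 6 (triangle on l)
L = 5 + 1 + 4 = 10 (even)

m_sum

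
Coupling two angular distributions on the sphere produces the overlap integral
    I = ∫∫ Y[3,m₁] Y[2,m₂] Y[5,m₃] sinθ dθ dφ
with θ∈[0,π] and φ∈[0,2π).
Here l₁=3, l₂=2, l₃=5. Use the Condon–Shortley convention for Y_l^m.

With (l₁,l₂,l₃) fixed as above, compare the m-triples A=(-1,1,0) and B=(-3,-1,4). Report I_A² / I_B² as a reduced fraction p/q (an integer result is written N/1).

l's match ⇒ only the (l;m) 3-j factors differ between A and B.
A: triangle coeff Δ(3,2,5) = 1/2310; Σ_t [0,0]: t=0:+1/288 = 1/288; (3j)²=5/231 [(3 2 5; -1 1 0)], sign=-1
B: triangle coeff Δ(3,2,5) = 1/2310; Σ_t [0,0]: t=0:+1/4320 = 1/4320; (3j)²=2/55 [(3 2 5; -3 -1 4)], sign=-1
I_A²/I_B² = (5/231)/(2/55) = 25/42

25/42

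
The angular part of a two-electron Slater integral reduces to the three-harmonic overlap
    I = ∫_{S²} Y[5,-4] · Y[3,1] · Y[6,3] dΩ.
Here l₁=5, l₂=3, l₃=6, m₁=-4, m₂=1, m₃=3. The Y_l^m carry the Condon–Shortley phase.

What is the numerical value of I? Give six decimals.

0.176531

Checks pass: Σm=0; 14 even; l₃=6∈[2,8].
(2·5+1)(2·3+1)(2·6+1) = 1001
Δ: 2! 8! 4! / 15! → 1/675675
sum: t=0:+1/8640 t=1:−1/2304 t=2:+1/8640 = -7/34560
3j²(5 3 6; 0 0 0) = Δ·Π!·Σ² = 7/429  (sign -1)
sum: t=1:−1/241920 t=2:+1/40320 = 1/48384
3j²(5 3 6; -4 1 3) = Δ·Π!·Σ² = 24/1001  (sign -1)
combine: 4πI² = 1001·7/429·24/1001 = 56/143
take √, sign +1: I = 0.17653103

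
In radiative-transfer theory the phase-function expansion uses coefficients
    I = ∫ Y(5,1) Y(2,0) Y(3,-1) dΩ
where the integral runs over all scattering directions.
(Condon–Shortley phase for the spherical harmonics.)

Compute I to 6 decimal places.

-0.227318

Rules hold: Σm=0, L=10 even, 3≤3≤7.
N = 11·5·7 = 385
Δ = 4!·6!·0!/11! = 1/2310
Racah Σ t=2..2: t=2:+1/144 = 1/144
⇒ 3j(5 2 3; 0 0 0)² = 10/231, sgn -1
Racah Σ t=2..2: t=2:+1/192 = 1/192
⇒ 3j(5 2 3; 1 0 -1)² = 3/77, sgn +1
4πI² = N·(3j₀)²·(3jₘ)² = 50/77
I = -1·√(0.649351/4π) = -0.22731846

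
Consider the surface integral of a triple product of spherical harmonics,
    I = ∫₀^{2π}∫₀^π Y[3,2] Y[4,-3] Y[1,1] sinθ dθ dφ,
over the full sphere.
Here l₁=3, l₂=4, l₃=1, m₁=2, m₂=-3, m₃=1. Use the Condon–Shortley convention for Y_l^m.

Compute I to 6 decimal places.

-0.282095

Checks pass: Σm=0; 8 even; l₃=1∈[1,7].
(2·3+1)(2·4+1)(2·1+1) = 189
Δ: 6! 0! 2! / 9! → 1/252
sum: t=3:−1/36 = -1/36
3j²(3 4 1; 0 0 0) = Δ·Π!·Σ² = 4/63  (sign +1)
sum: t=1:−1/240 = -1/240
3j²(3 4 1; 2 -3 1) = Δ·Π!·Σ² = 1/12  (sign -1)
combine: 4πI² = 189·4/63·1/12 = 1/1
take √, sign -1: I = -0.28209479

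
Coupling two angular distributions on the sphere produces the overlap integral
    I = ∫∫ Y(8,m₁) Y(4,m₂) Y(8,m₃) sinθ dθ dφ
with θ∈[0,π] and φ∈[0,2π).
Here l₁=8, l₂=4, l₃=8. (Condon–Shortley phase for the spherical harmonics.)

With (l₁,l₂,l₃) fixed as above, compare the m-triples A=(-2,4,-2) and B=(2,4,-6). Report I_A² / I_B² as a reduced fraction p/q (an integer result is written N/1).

420/143

Same 8,4,8: normalisation and zero-m 3j drop out of the ratio.
A: Δ: 4! 12! 4! / 21! → 1/185175900; sum: t=4:+1/298598400 = 1/298598400; 3j²(8 4 8; -2 4 -2) = Δ·Π!·Σ² = 70/4199  (sign +1)
B: Δ: 4! 12! 4! / 21! → 1/185175900; sum: t=4:+1/4180377600 = 1/4180377600; 3j²(8 4 8; 2 4 -6) = Δ·Π!·Σ² = 11/1938  (sign +1)
I_A²/I_B² = (70/4199)/(11/1938) = 420/143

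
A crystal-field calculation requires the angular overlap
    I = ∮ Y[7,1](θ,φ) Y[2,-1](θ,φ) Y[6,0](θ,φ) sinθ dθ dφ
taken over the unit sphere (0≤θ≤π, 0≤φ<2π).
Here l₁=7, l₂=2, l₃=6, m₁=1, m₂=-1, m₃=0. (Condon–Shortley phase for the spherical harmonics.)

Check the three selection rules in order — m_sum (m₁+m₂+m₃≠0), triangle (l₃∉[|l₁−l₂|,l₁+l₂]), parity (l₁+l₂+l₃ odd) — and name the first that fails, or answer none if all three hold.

azimuthal sum: 1 − 1 + 0 = 0  ✓
5 ≤ 6 ≤ 9 (triangle on l)  ✓
L = 7 + 2 + 6 = 15 (odd)  ✗

parity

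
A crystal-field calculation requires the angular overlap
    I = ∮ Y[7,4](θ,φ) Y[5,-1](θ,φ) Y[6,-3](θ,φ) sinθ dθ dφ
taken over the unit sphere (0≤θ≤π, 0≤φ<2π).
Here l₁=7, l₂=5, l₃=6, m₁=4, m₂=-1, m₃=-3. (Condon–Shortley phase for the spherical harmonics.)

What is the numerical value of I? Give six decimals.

Rules hold: Σm=0, L=18 even, 2≤6≤12.
N = 15·11·13 = 2145
Δ = 6!·8!·4!/19! = 1/174594420
Racah Σ t=1..5: t=1:−1/4147200 t=2:+1/207360 t=3:−1/82944 t=4:+1/207360 t=5:−1/4147200 = -1/345600
⇒ 3j(7 5 6; 0 0 0)² = 420/46189, sgn -1
Racah Σ t=0..3: t=0:+1/12441600 t=1:−1/1036800 t=2:+1/967680 t=3:−1/8709120 = 1/29030400
⇒ 3j(7 5 6; 4 -1 -3)² = 9/146965, sgn -1
4πI² = N·(3j₀)²·(3jₘ)² = 1620/1356277
I = +1·√(0.00119445/4π) = 0.00974941

0.009749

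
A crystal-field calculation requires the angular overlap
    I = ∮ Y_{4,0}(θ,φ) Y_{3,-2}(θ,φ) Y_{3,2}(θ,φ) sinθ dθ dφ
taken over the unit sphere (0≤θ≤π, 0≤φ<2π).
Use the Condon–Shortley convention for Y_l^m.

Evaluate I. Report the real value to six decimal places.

-0.179515

Rules hold: Σm=0, L=10 even, 1≤3≤7.
N = 9·7·7 = 441
Δ = 4!·4!·2!/11! = 1/34650
Racah Σ t=1..3: t=1:−1/72 t=2:+1/16 t=3:−1/72 = 5/144
⇒ 3j(4 3 3; 0 0 0)² = 2/77, sgn -1
Racah Σ t=0..1: t=0:+1/576 t=1:−1/72 = -7/576
⇒ 3j(4 3 3; 0 -2 2)² = 7/198, sgn +1
4πI² = N·(3j₀)²·(3jₘ)² = 49/121
I = -1·√(0.404959/4π) = -0.17951487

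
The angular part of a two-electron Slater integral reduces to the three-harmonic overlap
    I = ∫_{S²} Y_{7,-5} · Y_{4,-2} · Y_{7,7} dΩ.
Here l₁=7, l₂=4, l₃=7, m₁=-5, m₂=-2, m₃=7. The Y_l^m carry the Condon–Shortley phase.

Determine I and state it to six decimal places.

Rules hold: Σm=0, L=18 even, 3≤7≤11.
N = 15·9·15 = 2025
Δ = 4!·10!·4!/19! = 1/58198140
Racah Σ t=0..4: t=0:+1/17418240 t=1:−1/622080 t=2:+1/230400 t=3:−1/622080 t=4:+1/17418240 = 1/806400
⇒ 3j(7 4 7; 0 0 0)² = 2268/230945, sgn -1
Racah Σ t=2..2: t=2:+1/348364800 = 1/348364800
⇒ 3j(7 4 7; -5 -2 7)² = 11/646, sgn +1
4πI² = N·(3j₀)²·(3jₘ)² = 459270/1356277
I = -1·√(0.338626/4π) = -0.16415530

-0.164155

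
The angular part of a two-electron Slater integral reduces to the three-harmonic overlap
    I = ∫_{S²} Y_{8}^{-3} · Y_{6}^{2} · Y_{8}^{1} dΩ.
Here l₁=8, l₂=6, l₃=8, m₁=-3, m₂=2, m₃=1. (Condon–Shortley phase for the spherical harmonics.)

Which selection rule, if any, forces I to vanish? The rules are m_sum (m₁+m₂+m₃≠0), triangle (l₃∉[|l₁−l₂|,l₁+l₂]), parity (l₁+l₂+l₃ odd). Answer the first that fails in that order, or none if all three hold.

none

m₁+m₂+m₃ = -3 + 2 + 1 = 0  ✓
triangle: |8−6|=2 ≤ l₃=8 ≤ 8+6=14  ✓
parity: l₁+l₂+l₃ = 22 is even  ✓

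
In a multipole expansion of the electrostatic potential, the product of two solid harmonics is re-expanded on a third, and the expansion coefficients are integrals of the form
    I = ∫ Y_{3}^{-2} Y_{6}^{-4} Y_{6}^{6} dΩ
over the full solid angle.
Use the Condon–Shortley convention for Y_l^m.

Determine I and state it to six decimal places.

0.000000

l₁+l₂+l₃=15 is odd: 3j(l;000)=0 ⇒ I=0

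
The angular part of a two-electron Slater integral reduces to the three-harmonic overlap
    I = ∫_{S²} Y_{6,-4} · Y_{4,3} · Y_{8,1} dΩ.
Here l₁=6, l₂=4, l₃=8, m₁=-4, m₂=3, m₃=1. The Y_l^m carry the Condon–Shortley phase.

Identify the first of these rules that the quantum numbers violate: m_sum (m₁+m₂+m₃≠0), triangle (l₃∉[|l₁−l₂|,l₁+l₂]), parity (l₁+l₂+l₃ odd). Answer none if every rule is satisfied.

Σmᵢ = 0  ✓
l₃∈[|l₁−l₂|,l₁+l₂]=[2,10], have l₃=8  ✓
Σlᵢ = 18 ⇒ even  ✓

none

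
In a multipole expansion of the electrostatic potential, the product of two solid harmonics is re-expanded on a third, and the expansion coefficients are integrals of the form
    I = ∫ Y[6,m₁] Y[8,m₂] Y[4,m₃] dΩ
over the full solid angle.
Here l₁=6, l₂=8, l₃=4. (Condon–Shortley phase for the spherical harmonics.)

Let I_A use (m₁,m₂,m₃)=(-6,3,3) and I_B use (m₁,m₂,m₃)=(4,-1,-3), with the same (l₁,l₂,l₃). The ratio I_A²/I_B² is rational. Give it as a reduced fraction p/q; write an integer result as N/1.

Same 6,8,4: normalisation and zero-m 3j drop out of the ratio.
A: Δ: 10! 2! 6! / 19! → 1/23279256; sum: t=10:+1/870912000 = 1/870912000; 3j²(6 8 4; -6 3 3) = Δ·Π!·Σ² = 11/16796  (sign -1)
B: Δ: 10! 2! 6! / 19! → 1/23279256; sum: t=1:−1/261273600 t=2:+1/19353600 = 1/20901888; 3j²(6 8 4; 4 -1 -3) = Δ·Π!·Σ² = 21875/3325608  (sign -1)
I_A²/I_B² = (11/16796)/(21875/3325608) = 2178/21875

2178/21875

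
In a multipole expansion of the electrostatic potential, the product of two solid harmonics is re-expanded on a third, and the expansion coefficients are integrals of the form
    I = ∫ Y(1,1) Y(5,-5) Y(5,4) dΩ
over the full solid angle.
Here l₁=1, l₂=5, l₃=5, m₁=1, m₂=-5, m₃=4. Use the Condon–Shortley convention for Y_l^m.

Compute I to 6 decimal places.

Σlᵢ=11 odd — θ-integrand is odd under cosθ→−cosθ; I=0

0.000000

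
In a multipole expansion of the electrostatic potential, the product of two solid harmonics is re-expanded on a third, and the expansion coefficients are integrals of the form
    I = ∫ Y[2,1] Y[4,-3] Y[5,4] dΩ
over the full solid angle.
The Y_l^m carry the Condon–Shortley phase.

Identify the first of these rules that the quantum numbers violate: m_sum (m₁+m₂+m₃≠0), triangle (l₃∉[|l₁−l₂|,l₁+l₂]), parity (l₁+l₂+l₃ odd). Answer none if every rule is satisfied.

azimuthal sum: 1 − 3 + 4 = 2  ✗
2 ≤ 5 ≤ 6 (triangle on l)
L = 2 + 4 + 5 = 11 (odd)

m_sum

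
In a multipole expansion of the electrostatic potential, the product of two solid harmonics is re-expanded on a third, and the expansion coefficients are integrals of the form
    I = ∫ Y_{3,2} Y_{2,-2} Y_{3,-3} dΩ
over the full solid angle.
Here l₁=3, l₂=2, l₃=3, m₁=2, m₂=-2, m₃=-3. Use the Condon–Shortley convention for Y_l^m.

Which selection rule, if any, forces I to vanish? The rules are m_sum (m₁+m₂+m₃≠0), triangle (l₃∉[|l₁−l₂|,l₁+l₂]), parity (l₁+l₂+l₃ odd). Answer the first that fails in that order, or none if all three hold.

Σmᵢ = -3  ✗
l₃∈[|l₁−l₂|,l₁+l₂]=[1,5], have l₃=3
Σlᵢ = 8 ⇒ even

m_sum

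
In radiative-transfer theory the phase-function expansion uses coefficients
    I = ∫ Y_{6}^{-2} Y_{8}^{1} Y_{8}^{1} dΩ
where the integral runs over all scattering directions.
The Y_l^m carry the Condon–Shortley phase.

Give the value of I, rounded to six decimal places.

0.110075

Rules hold: Σm=0, L=22 even, 2≤8≤14.
N = 13·17·17 = 3757
Δ = 6!·6!·10!/23! = 1/13742520792
Racah Σ t=0..6: t=0:+1/41803776000 t=1:−1/435456000 t=2:+1/39813120 t=3:−1/18662400 t=4:+1/39813120 t=5:−1/435456000 t=6:+1/41803776000 = -11/1393459200
⇒ 3j(6 8 8; 0 0 0)² = 600/96577, sgn -1
Racah Σ t=2..6: t=2:+1/1045094400 t=3:−1/74649600 t=4:+1/33177600 t=5:−1/74649600 t=6:+1/1045094400 = 11/2090188800
⇒ 3j(6 8 8; -2 1 1)² = 630/96577, sgn -1
4πI² = N·(3j₀)²·(3jₘ)² = 378000/2482597
I = +1·√(0.15226/4π) = 0.11007479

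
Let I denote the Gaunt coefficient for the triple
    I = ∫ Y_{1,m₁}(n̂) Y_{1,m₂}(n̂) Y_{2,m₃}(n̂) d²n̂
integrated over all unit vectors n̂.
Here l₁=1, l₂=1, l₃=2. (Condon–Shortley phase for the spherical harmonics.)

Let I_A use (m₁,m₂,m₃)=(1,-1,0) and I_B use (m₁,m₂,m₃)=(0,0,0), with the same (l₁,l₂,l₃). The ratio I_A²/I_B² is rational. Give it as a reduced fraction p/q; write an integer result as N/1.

1/4

Same 1,1,2: normalisation and zero-m 3j drop out of the ratio.
A: Δ: 0! 2! 2! / 5! → 1/30; sum: t=0:+1/4 = 1/4; 3j²(1 1 2; 1 -1 0) = Δ·Π!·Σ² = 1/30  (sign +1)
B: Δ: 0! 2! 2! / 5! → 1/30; sum: t=0:+1/1 = 1/1; 3j²(1 1 2; 0 0 0) = Δ·Π!·Σ² = 2/15  (sign +1)
I_A²/I_B² = (1/30)/(2/15) = 1/4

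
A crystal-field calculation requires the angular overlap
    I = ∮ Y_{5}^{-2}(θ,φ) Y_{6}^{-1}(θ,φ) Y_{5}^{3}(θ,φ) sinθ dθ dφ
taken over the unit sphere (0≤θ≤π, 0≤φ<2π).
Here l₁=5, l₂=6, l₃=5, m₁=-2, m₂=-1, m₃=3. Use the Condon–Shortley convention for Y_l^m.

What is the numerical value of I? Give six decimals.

Checks pass: Σm=0; 16 even; l₃=5∈[1,11].
(2·5+1)(2·6+1)(2·5+1) = 1573
Δ: 6! 4! 6! / 17! → 1/28588560
sum: t=1:−1/345600 t=2:+1/13824 t=3:−1/5184 t=4:+1/13824 t=5:−1/345600 = -7/129600
3j²(5 6 5; 0 0 0) = Δ·Π!·Σ² = 80/7293  (sign +1)
sum: t=3:−1/41472 t=4:+1/34560 t=5:−1/345600 = 1/518400
3j²(5 6 5; -2 -1 3) = Δ·Π!·Σ² = 7/36465  (sign +1)
combine: 4πI² = 1573·80/7293·7/36465 = 112/33813
take √, sign +1: I = 0.01623537

0.016235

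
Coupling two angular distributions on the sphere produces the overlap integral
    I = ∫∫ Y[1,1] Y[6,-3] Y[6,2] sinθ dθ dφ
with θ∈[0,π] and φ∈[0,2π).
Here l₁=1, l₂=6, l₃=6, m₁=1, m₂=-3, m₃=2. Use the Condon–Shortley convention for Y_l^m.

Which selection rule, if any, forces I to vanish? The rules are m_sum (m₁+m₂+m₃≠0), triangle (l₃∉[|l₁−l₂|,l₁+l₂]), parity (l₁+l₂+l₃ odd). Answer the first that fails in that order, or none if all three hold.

m₁+m₂+m₃ = 1 − 3 + 2 = 0  ✓
triangle: |1−6|=5 ≤ l₃=6 ≤ 1+6=7  ✓
parity: l₁+l₂+l₃ = 13 is odd  ✗

parity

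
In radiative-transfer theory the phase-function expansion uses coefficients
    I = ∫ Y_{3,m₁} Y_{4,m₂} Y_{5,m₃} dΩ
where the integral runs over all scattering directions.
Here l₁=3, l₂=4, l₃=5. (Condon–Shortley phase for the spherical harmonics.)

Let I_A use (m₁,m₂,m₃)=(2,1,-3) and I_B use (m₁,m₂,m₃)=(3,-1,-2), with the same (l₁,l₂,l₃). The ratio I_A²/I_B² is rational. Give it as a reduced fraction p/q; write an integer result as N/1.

1/25

Same 3,4,5: normalisation and zero-m 3j drop out of the ratio.
A: Δ: 2! 4! 6! / 13! → 1/180180; sum: t=0:+1/1440 t=1:−1/1152 = -1/5760; 3j²(3 4 5; 2 1 -3) = Δ·Π!·Σ² = 1/858  (sign -1)
B: Δ: 2! 4! 6! / 13! → 1/180180; sum: t=0:+1/1728 = 1/1728; 3j²(3 4 5; 3 -1 -2) = Δ·Π!·Σ² = 25/858  (sign -1)
I_A²/I_B² = (1/858)/(25/858) = 1/25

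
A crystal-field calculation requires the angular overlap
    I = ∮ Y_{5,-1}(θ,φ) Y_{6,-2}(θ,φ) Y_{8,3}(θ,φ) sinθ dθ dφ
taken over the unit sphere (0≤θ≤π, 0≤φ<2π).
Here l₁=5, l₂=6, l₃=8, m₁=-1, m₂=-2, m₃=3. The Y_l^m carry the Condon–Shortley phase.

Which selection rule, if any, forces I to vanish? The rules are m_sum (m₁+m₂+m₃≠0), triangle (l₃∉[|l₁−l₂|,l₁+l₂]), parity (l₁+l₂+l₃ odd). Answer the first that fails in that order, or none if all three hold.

parity

azimuthal sum: -1 − 2 + 3 = 0  ✓
1 ≤ 8 ≤ 11 (triangle on l)  ✓
L = 5 + 6 + 8 = 19 (odd)  ✗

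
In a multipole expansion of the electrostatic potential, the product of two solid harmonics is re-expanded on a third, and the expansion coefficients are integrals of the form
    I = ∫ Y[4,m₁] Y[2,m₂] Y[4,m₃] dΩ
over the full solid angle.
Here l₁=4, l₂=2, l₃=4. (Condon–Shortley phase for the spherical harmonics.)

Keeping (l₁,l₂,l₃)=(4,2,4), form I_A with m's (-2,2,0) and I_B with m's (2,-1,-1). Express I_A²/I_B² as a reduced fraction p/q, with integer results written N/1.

Same 4,2,4: normalisation and zero-m 3j drop out of the ratio.
A: Δ: 2! 6! 2! / 11! → 1/13860; sum: t=2:+1/192 = 1/192; 3j²(4 2 4; -2 2 0) = Δ·Π!·Σ² = 3/77  (sign +1)
B: Δ: 2! 6! 2! / 11! → 1/13860; sum: t=0:+1/96 t=1:−1/240 = 1/160; 3j²(4 2 4; 2 -1 -1) = Δ·Π!·Σ² = 27/1540  (sign -1)
I_A²/I_B² = (3/77)/(27/1540) = 20/9

20/9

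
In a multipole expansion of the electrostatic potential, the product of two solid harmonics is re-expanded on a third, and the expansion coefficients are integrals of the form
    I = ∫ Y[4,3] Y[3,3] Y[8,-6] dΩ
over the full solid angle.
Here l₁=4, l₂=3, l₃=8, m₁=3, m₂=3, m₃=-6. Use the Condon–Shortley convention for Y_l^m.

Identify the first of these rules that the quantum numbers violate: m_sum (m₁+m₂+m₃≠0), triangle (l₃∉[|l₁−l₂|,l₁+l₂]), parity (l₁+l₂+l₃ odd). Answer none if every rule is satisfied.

triangle

azimuthal sum: 3 + 3 − 6 = 0  ✓
1 ≤ 8 ≤ 7 (triangle on l)  ✗
L = 4 + 3 + 8 = 15 (odd)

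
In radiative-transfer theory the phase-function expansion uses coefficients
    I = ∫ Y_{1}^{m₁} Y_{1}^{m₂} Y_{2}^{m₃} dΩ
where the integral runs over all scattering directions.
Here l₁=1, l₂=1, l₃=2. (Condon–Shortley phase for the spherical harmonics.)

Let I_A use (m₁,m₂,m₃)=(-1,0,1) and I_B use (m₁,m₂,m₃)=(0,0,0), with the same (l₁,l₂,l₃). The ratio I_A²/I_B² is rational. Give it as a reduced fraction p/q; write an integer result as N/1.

Shared (l₁,l₂,l₃)=(1,1,2): N and (l;000)² cancel in I_A²/I_B².
A: Δ = 0!·2!·2!/5! = 1/30; Racah Σ t=0..0: t=0:+1/2 = 1/2; ⇒ 3j(1 1 2; -1 0 1)² = 1/10, sgn -1
B: Δ = 0!·2!·2!/5! = 1/30; Racah Σ t=0..0: t=0:+1/1 = 1/1; ⇒ 3j(1 1 2; 0 0 0)² = 2/15, sgn +1
I_A²/I_B² = (1/10)/(2/15) = 3/4

3/4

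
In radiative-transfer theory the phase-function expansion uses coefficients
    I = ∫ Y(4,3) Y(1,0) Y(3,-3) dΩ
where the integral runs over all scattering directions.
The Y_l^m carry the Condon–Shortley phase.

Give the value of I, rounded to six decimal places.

-0.162868

Checks pass: Σm=0; 8 even; l₃=3∈[3,5].
(2·4+1)(2·1+1)(2·3+1) = 189
Δ: 2! 6! 0! / 9! → 1/252
sum: t=1:−1/36 = -1/36
3j²(4 1 3; 0 0 0) = Δ·Π!·Σ² = 4/63  (sign +1)
sum: t=1:−1/720 = -1/720
3j²(4 1 3; 3 0 -3) = Δ·Π!·Σ² = 1/36  (sign -1)
combine: 4πI² = 189·4/63·1/36 = 1/3
take √, sign -1: I = -0.16286750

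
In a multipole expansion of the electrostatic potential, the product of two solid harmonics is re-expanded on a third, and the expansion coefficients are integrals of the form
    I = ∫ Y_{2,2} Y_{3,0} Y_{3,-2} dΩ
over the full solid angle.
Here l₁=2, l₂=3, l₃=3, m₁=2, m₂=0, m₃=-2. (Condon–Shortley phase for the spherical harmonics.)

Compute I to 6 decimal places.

Rules hold: Σm=0, L=8 even, 1≤3≤5.
N = 5·7·7 = 245
Δ = 2!·2!·4!/9! = 1/3780
Racah Σ t=0..2: t=0:+1/24 t=1:−1/4 t=2:+1/24 = -1/6
⇒ 3j(2 3 3; 0 0 0)² = 4/105, sgn +1
Racah Σ t=0..0: t=0:+1/24 = 1/24
⇒ 3j(2 3 3; 2 0 -2)² = 1/21, sgn -1
4πI² = N·(3j₀)²·(3jₘ)² = 4/9
I = -1·√(0.444444/4π) = -0.18806319

-0.188063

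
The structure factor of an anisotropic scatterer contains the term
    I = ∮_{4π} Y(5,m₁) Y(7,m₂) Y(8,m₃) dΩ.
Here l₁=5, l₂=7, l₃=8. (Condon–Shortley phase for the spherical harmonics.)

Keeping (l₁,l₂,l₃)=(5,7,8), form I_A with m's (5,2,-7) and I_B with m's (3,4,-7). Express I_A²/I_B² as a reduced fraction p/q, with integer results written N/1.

Shared (l₁,l₂,l₃)=(5,7,8): N and (l;000)² cancel in I_A²/I_B².
A: Δ = 4!·6!·10!/21! = 1/814773960; Racah Σ t=0..0: t=0:+1/6270566400 = 1/6270566400; ⇒ 3j(5 7 8; 5 2 -7)² = 25/3876, sgn -1
B: Δ = 4!·6!·10!/21! = 1/814773960; Racah Σ t=1..2: t=1:−1/2612736000 t=2:+1/1045094400 = 1/1741824000; ⇒ 3j(5 7 8; 3 4 -7)² = 33/3230, sgn -1
I_A²/I_B² = (25/3876)/(33/3230) = 125/198

125/198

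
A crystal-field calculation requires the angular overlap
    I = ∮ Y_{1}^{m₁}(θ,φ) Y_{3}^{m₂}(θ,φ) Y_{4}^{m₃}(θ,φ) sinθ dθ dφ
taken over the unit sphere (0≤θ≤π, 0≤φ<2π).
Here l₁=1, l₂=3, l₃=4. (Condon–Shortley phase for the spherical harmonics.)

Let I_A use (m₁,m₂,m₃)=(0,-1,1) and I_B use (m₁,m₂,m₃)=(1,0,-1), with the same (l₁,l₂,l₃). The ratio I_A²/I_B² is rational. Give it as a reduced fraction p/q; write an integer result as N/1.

3/2

l's match ⇒ only the (l;m) 3-j factors differ between A and B.
A: triangle coeff Δ(1,3,4) = 1/252; Σ_t [0,0]: t=0:+1/48 = 1/48; (3j)²=5/84 [(1 3 4; 0 -1 1)], sign=-1
B: triangle coeff Δ(1,3,4) = 1/252; Σ_t [0,0]: t=0:+1/72 = 1/72; (3j)²=5/126 [(1 3 4; 1 0 -1)], sign=-1
I_A²/I_B² = (5/84)/(5/126) = 3/2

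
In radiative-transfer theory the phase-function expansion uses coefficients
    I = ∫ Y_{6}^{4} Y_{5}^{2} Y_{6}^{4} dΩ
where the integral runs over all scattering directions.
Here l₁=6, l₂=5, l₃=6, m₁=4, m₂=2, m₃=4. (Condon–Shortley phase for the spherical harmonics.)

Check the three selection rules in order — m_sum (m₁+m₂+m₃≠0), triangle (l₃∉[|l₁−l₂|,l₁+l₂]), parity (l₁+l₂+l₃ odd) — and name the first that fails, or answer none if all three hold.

m₁+m₂+m₃ = 4 + 2 + 4 = 10  ✗
triangle: |6−5|=1 ≤ l₃=6 ≤ 6+5=11
parity: l₁+l₂+l₃ = 17 is odd

m_sum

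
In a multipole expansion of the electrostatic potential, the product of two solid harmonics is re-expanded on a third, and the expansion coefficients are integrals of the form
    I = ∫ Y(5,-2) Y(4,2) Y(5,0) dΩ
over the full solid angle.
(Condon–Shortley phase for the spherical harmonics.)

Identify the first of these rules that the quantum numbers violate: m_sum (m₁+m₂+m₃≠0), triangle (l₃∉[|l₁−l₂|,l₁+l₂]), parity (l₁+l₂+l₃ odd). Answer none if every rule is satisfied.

none

azimuthal sum: -2 + 2 + 0 = 0  ✓
1 ≤ 5 ≤ 9 (triangle on l)  ✓
L = 5 + 4 + 5 = 14 (even)  ✓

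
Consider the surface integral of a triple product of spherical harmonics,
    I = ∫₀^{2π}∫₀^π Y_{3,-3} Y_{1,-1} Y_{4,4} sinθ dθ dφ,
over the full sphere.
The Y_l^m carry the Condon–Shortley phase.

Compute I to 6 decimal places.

0.325735

Rules hold: Σm=0, L=8 even, 2≤4≤4.
N = 7·3·9 = 189
Δ = 0!·6!·2!/9! = 1/252
Racah Σ t=0..0: t=0:+1/36 = 1/36
⇒ 3j(3 1 4; 0 0 0)² = 4/63, sgn +1
Racah Σ t=0..0: t=0:+1/1440 = 1/1440
⇒ 3j(3 1 4; -3 -1 4)² = 1/9, sgn +1
4πI² = N·(3j₀)²·(3jₘ)² = 4/3
I = +1·√(1.33333/4π) = 0.32573501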